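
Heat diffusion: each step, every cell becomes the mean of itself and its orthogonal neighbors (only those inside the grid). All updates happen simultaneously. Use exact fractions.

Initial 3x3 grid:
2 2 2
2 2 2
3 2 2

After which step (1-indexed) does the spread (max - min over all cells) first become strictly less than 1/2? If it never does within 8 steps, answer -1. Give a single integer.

Step 1: max=7/3, min=2, spread=1/3
  -> spread < 1/2 first at step 1
Step 2: max=41/18, min=2, spread=5/18
Step 3: max=473/216, min=2, spread=41/216
Step 4: max=28051/12960, min=731/360, spread=347/2592
Step 5: max=1662137/777600, min=7357/3600, spread=2921/31104
Step 6: max=99140539/46656000, min=889483/432000, spread=24611/373248
Step 7: max=5917442033/2799360000, min=20096741/9720000, spread=207329/4478976
Step 8: max=353953152451/167961600000, min=1075601599/518400000, spread=1746635/53747712

Answer: 1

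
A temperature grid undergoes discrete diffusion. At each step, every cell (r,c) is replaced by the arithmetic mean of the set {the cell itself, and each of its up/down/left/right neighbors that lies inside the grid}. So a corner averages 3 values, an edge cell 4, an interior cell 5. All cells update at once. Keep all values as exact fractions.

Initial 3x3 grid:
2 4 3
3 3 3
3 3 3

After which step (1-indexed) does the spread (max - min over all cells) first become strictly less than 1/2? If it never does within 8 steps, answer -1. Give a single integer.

Answer: 2

Derivation:
Step 1: max=10/3, min=11/4, spread=7/12
Step 2: max=47/15, min=35/12, spread=13/60
  -> spread < 1/2 first at step 2
Step 3: max=422/135, min=14173/4800, spread=7483/43200
Step 4: max=332221/108000, min=128543/43200, spread=21727/216000
Step 5: max=2983711/972000, min=17277319/5760000, spread=10906147/155520000
Step 6: max=356120059/116640000, min=467265287/155520000, spread=36295/746496
Step 7: max=5333315837/1749600000, min=28125837589/9331200000, spread=305773/8957952
Step 8: max=1277320579381/419904000000, min=1689677694383/559872000000, spread=2575951/107495424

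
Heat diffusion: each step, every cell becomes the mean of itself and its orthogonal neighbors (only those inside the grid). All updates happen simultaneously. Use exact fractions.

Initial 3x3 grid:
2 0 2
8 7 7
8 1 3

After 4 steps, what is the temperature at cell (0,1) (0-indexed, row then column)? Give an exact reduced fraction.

Answer: 3467909/864000

Derivation:
Step 1: cell (0,1) = 11/4
Step 2: cell (0,1) = 821/240
Step 3: cell (0,1) = 56347/14400
Step 4: cell (0,1) = 3467909/864000
Full grid after step 4:
  139213/32400 3467909/864000 28039/7200
  1323053/288000 791929/180000 3555409/864000
  39647/8100 4009409/864000 287101/64800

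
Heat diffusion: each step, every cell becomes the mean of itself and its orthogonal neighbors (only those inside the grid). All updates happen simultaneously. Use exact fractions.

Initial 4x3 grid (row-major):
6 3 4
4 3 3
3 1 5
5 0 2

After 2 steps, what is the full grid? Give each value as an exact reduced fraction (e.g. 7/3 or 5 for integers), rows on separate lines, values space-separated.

Answer: 37/9 217/60 133/36
863/240 339/100 379/120
739/240 66/25 337/120
95/36 47/20 85/36

Derivation:
After step 1:
  13/3 4 10/3
  4 14/5 15/4
  13/4 12/5 11/4
  8/3 2 7/3
After step 2:
  37/9 217/60 133/36
  863/240 339/100 379/120
  739/240 66/25 337/120
  95/36 47/20 85/36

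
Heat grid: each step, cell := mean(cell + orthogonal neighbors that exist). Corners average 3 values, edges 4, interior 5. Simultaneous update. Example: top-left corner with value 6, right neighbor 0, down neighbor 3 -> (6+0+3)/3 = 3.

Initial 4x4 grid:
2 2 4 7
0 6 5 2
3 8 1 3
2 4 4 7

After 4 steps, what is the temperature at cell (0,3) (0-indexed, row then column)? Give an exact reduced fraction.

Answer: 26249/6480

Derivation:
Step 1: cell (0,3) = 13/3
Step 2: cell (0,3) = 157/36
Step 3: cell (0,3) = 4393/1080
Step 4: cell (0,3) = 26249/6480
Full grid after step 4:
  25489/8100 37639/10800 207191/54000 26249/6480
  35557/10800 80413/22500 355663/90000 433357/108000
  63151/18000 114283/30000 89243/22500 88129/21600
  40033/10800 46459/12000 17603/4320 32759/8100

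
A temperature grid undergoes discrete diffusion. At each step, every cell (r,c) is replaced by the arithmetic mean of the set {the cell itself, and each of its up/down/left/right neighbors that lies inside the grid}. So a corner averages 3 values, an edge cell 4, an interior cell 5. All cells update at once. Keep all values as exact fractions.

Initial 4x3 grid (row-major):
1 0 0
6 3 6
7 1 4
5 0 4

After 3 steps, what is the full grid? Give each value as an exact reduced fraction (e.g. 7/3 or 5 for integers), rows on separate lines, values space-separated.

Answer: 1493/540 2179/900 109/45
11791/3600 4559/1500 281/100
4447/1200 9953/3000 5683/1800
259/72 23767/7200 661/216

Derivation:
After step 1:
  7/3 1 2
  17/4 16/5 13/4
  19/4 3 15/4
  4 5/2 8/3
After step 2:
  91/36 32/15 25/12
  109/30 147/50 61/20
  4 86/25 19/6
  15/4 73/24 107/36
After step 3:
  1493/540 2179/900 109/45
  11791/3600 4559/1500 281/100
  4447/1200 9953/3000 5683/1800
  259/72 23767/7200 661/216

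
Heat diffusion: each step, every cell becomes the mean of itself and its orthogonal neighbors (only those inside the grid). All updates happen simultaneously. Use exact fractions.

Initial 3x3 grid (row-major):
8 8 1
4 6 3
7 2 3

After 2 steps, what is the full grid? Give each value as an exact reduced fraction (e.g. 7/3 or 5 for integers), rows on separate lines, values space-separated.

After step 1:
  20/3 23/4 4
  25/4 23/5 13/4
  13/3 9/2 8/3
After step 2:
  56/9 1261/240 13/3
  437/80 487/100 871/240
  181/36 161/40 125/36

Answer: 56/9 1261/240 13/3
437/80 487/100 871/240
181/36 161/40 125/36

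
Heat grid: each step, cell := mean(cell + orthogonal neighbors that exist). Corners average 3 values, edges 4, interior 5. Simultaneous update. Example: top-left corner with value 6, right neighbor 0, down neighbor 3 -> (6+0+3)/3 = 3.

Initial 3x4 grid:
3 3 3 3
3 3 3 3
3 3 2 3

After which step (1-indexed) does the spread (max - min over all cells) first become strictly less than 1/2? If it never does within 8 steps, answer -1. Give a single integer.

Answer: 1

Derivation:
Step 1: max=3, min=8/3, spread=1/3
  -> spread < 1/2 first at step 1
Step 2: max=3, min=329/120, spread=31/120
Step 3: max=3, min=3029/1080, spread=211/1080
Step 4: max=5353/1800, min=307103/108000, spread=14077/108000
Step 5: max=320317/108000, min=2775593/972000, spread=5363/48600
Step 6: max=177131/60000, min=83739191/29160000, spread=93859/1166400
Step 7: max=286263533/97200000, min=5038525519/1749600000, spread=4568723/69984000
Step 8: max=8566381111/2916000000, min=303147564371/104976000000, spread=8387449/167961600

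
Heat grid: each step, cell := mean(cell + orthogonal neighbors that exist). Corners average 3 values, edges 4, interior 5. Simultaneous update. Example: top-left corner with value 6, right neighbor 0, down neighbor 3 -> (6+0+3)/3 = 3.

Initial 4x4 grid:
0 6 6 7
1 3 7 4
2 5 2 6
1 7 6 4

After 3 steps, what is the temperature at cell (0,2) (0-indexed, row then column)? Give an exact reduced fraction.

Step 1: cell (0,2) = 13/2
Step 2: cell (0,2) = 1219/240
Step 3: cell (0,2) = 1489/288
Full grid after step 3:
  1691/540 27761/7200 1489/288 11629/2160
  20591/7200 1189/300 1123/240 3871/720
  23159/7200 22751/6000 14371/3000 17347/3600
  7433/2160 7511/1800 8231/1800 5341/1080

Answer: 1489/288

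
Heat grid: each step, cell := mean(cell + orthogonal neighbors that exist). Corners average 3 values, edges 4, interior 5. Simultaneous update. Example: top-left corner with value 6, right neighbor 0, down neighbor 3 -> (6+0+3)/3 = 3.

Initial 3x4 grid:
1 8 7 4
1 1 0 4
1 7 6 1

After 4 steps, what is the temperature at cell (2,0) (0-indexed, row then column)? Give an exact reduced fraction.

Answer: 1429/480

Derivation:
Step 1: cell (2,0) = 3
Step 2: cell (2,0) = 31/12
Step 3: cell (2,0) = 2083/720
Step 4: cell (2,0) = 1429/480
Full grid after step 4:
  10357/3240 15187/4320 9143/2400 33221/8640
  26417/8640 119911/36000 258667/72000 635651/172800
  1429/480 9263/2880 148649/43200 90313/25920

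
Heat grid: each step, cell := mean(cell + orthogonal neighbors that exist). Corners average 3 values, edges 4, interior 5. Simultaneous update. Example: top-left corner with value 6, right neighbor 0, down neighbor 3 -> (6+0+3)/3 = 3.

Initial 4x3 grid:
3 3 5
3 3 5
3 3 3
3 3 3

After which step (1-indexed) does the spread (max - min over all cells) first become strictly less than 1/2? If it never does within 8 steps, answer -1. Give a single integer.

Answer: 5

Derivation:
Step 1: max=13/3, min=3, spread=4/3
Step 2: max=71/18, min=3, spread=17/18
Step 3: max=509/135, min=3, spread=104/135
Step 4: max=235649/64800, min=2747/900, spread=7573/12960
Step 5: max=13833001/3888000, min=41717/13500, spread=363701/777600
  -> spread < 1/2 first at step 5
Step 6: max=815693999/233280000, min=1127413/360000, spread=681043/1866240
Step 7: max=48359737141/13996800000, min=307482089/97200000, spread=163292653/559872000
Step 8: max=2874251884319/839808000000, min=9305139163/2916000000, spread=1554974443/6718464000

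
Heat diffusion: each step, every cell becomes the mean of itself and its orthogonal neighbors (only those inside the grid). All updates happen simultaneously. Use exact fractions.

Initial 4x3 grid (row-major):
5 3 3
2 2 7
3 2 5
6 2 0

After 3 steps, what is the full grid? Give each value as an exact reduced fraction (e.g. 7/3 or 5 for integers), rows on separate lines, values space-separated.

Answer: 3571/1080 10057/2880 2033/540
4633/1440 811/240 5143/1440
4523/1440 623/200 4633/1440
6583/2160 283/96 6353/2160

Derivation:
After step 1:
  10/3 13/4 13/3
  3 16/5 17/4
  13/4 14/5 7/2
  11/3 5/2 7/3
After step 2:
  115/36 847/240 71/18
  767/240 33/10 917/240
  763/240 61/20 773/240
  113/36 113/40 25/9
After step 3:
  3571/1080 10057/2880 2033/540
  4633/1440 811/240 5143/1440
  4523/1440 623/200 4633/1440
  6583/2160 283/96 6353/2160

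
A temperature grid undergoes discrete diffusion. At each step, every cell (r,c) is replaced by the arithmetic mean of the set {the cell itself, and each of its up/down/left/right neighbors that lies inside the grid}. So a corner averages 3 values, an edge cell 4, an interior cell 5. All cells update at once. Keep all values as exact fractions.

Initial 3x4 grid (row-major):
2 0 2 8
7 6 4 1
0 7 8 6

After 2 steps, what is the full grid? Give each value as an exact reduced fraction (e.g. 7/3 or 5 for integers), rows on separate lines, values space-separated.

Answer: 37/12 69/20 52/15 143/36
973/240 41/10 47/10 1057/240
41/9 629/120 207/40 16/3

Derivation:
After step 1:
  3 5/2 7/2 11/3
  15/4 24/5 21/5 19/4
  14/3 21/4 25/4 5
After step 2:
  37/12 69/20 52/15 143/36
  973/240 41/10 47/10 1057/240
  41/9 629/120 207/40 16/3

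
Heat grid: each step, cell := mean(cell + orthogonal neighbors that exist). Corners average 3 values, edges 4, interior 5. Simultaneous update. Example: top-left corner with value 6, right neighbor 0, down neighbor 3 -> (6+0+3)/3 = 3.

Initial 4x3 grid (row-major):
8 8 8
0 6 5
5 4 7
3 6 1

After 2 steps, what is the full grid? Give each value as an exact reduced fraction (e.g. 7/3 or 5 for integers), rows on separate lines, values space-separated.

Answer: 211/36 733/120 7
1061/240 579/100 447/80
1081/240 419/100 1261/240
67/18 553/120 149/36

Derivation:
After step 1:
  16/3 15/2 7
  19/4 23/5 13/2
  3 28/5 17/4
  14/3 7/2 14/3
After step 2:
  211/36 733/120 7
  1061/240 579/100 447/80
  1081/240 419/100 1261/240
  67/18 553/120 149/36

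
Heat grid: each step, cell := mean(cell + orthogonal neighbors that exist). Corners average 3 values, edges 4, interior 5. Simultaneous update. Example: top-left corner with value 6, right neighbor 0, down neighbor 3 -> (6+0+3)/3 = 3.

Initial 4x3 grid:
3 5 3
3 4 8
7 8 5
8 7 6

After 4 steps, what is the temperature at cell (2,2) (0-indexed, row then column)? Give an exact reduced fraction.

Answer: 432167/72000

Derivation:
Step 1: cell (2,2) = 27/4
Step 2: cell (2,2) = 479/80
Step 3: cell (2,2) = 4957/800
Step 4: cell (2,2) = 432167/72000
Full grid after step 4:
  605111/129600 1392983/288000 641311/129600
  1131391/216000 629117/120000 1179641/216000
  1282751/216000 2190301/360000 432167/72000
  840301/129600 5571839/864000 278767/43200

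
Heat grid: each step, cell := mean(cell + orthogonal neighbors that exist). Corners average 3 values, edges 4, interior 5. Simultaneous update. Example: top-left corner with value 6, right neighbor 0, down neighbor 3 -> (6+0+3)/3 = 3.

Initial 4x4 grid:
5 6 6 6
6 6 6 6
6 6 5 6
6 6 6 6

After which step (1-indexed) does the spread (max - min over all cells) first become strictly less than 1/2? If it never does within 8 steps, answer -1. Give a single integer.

Answer: 1

Derivation:
Step 1: max=6, min=17/3, spread=1/3
  -> spread < 1/2 first at step 1
Step 2: max=6, min=103/18, spread=5/18
Step 3: max=237/40, min=1255/216, spread=31/270
Step 4: max=21317/3600, min=188483/32400, spread=337/3240
Step 5: max=636847/108000, min=5678909/972000, spread=26357/486000
Step 6: max=1272847/216000, min=6820379/1166400, spread=132487/2916000
Step 7: max=571958111/97200000, min=204943349/34992000, spread=12019637/437400000
Step 8: max=17152041937/2916000000, min=153797439563/26244000000, spread=57093787/2624400000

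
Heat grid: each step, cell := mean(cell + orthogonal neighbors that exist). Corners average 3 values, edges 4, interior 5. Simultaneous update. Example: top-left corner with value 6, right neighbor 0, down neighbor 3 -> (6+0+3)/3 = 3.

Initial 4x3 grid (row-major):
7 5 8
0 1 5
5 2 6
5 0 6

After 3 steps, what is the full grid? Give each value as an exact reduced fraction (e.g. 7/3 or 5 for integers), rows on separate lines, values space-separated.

After step 1:
  4 21/4 6
  13/4 13/5 5
  3 14/5 19/4
  10/3 13/4 4
After step 2:
  25/6 357/80 65/12
  257/80 189/50 367/80
  743/240 82/25 331/80
  115/36 803/240 4
After step 3:
  1421/360 21391/4800 217/45
  2851/800 7729/2000 10753/2400
  23009/7200 21167/6000 3201/800
  3469/1080 49753/14400 689/180

Answer: 1421/360 21391/4800 217/45
2851/800 7729/2000 10753/2400
23009/7200 21167/6000 3201/800
3469/1080 49753/14400 689/180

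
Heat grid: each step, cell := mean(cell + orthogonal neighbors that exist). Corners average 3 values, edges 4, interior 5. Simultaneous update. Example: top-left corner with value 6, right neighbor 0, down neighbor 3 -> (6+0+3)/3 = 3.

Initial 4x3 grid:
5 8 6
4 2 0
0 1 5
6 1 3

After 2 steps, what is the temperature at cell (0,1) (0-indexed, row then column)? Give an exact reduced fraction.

Answer: 223/48

Derivation:
Step 1: cell (0,1) = 21/4
Step 2: cell (0,1) = 223/48
Full grid after step 2:
  41/9 223/48 79/18
  85/24 321/100 79/24
  289/120 251/100 103/40
  47/18 593/240 8/3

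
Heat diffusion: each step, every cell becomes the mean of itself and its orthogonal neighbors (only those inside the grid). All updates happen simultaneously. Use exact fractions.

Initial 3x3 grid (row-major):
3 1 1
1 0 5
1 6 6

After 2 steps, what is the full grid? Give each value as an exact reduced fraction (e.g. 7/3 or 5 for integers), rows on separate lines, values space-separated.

After step 1:
  5/3 5/4 7/3
  5/4 13/5 3
  8/3 13/4 17/3
After step 2:
  25/18 157/80 79/36
  491/240 227/100 17/5
  43/18 851/240 143/36

Answer: 25/18 157/80 79/36
491/240 227/100 17/5
43/18 851/240 143/36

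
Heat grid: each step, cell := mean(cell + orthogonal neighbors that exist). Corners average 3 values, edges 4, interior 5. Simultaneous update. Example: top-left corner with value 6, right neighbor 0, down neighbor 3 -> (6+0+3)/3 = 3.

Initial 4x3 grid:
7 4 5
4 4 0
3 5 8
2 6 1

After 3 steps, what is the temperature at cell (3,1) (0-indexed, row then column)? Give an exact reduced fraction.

Answer: 28291/7200

Derivation:
Step 1: cell (3,1) = 7/2
Step 2: cell (3,1) = 521/120
Step 3: cell (3,1) = 28291/7200
Full grid after step 3:
  391/90 2623/600 2813/720
  881/200 8011/2000 9947/2400
  14123/3600 25603/6000 3169/800
  4361/1080 28291/7200 3079/720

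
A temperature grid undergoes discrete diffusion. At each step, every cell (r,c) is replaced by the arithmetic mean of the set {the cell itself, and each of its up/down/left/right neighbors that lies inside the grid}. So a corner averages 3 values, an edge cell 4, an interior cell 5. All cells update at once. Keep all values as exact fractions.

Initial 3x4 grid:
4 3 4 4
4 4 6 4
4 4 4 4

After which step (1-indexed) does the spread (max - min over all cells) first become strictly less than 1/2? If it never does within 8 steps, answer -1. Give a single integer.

Answer: 3

Derivation:
Step 1: max=9/2, min=11/3, spread=5/6
Step 2: max=437/100, min=137/36, spread=127/225
Step 3: max=10307/2400, min=2113/540, spread=8243/21600
  -> spread < 1/2 first at step 3
Step 4: max=92387/21600, min=64039/16200, spread=4201/12960
Step 5: max=5497903/1296000, min=3889811/972000, spread=186893/777600
Step 6: max=328856117/77760000, min=234704269/58320000, spread=1910051/9331200
Step 7: max=19637628703/4665600000, min=14165223971/3499200000, spread=90079609/559872000
Step 8: max=1174684663277/279936000000, min=853005658489/209952000000, spread=896250847/6718464000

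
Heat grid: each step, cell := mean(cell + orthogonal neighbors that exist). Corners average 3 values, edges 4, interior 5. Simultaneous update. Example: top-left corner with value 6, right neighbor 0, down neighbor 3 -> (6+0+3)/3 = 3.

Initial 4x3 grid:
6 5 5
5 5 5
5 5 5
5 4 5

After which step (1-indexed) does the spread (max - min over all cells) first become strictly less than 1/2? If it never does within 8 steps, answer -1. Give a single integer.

Step 1: max=16/3, min=14/3, spread=2/3
Step 2: max=95/18, min=1133/240, spread=401/720
Step 3: max=1121/216, min=10363/2160, spread=847/2160
  -> spread < 1/2 first at step 3
Step 4: max=666781/129600, min=4173989/864000, spread=813653/2592000
Step 5: max=39743729/7776000, min=37749499/7776000, spread=199423/777600
Step 6: max=2372321551/466560000, min=2275405601/466560000, spread=1938319/9331200
Step 7: max=141787099109/27993600000, min=136999709659/27993600000, spread=95747789/559872000
Step 8: max=8480131785631/1679616000000, min=8245126002881/1679616000000, spread=940023131/6718464000

Answer: 3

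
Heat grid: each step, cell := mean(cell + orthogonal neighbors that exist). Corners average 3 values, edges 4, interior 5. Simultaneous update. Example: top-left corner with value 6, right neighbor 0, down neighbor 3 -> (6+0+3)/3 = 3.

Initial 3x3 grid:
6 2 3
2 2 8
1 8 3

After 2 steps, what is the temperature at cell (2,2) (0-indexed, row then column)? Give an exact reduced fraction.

Step 1: cell (2,2) = 19/3
Step 2: cell (2,2) = 83/18
Full grid after step 2:
  28/9 919/240 139/36
  283/80 179/50 143/30
  119/36 179/40 83/18

Answer: 83/18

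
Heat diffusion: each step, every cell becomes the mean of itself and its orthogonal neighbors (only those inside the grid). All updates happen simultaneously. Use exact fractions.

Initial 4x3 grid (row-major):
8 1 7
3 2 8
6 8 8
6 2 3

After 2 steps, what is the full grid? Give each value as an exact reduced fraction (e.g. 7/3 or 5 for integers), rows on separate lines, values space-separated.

After step 1:
  4 9/2 16/3
  19/4 22/5 25/4
  23/4 26/5 27/4
  14/3 19/4 13/3
After step 2:
  53/12 547/120 193/36
  189/40 251/50 341/60
  611/120 537/100 169/30
  91/18 379/80 95/18

Answer: 53/12 547/120 193/36
189/40 251/50 341/60
611/120 537/100 169/30
91/18 379/80 95/18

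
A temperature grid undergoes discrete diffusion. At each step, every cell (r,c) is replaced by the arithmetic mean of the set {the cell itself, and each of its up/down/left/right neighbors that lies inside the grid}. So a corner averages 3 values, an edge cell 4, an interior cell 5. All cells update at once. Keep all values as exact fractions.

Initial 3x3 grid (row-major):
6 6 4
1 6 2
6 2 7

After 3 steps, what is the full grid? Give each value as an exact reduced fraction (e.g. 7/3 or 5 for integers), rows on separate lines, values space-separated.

Answer: 9389/2160 33569/7200 347/80
64063/14400 8277/2000 64763/14400
361/90 62813/14400 2221/540

Derivation:
After step 1:
  13/3 11/2 4
  19/4 17/5 19/4
  3 21/4 11/3
After step 2:
  175/36 517/120 19/4
  929/240 473/100 949/240
  13/3 919/240 41/9
After step 3:
  9389/2160 33569/7200 347/80
  64063/14400 8277/2000 64763/14400
  361/90 62813/14400 2221/540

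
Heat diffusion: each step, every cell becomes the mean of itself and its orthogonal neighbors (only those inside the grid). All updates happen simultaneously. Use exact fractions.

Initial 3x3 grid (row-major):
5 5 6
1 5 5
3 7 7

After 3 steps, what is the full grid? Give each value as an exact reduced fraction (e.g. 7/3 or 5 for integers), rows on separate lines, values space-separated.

Answer: 9151/2160 23059/4800 2819/540
30851/7200 1201/250 78227/14400
2359/540 12017/2400 11801/2160

Derivation:
After step 1:
  11/3 21/4 16/3
  7/2 23/5 23/4
  11/3 11/2 19/3
After step 2:
  149/36 377/80 49/9
  463/120 123/25 1321/240
  38/9 201/40 211/36
After step 3:
  9151/2160 23059/4800 2819/540
  30851/7200 1201/250 78227/14400
  2359/540 12017/2400 11801/2160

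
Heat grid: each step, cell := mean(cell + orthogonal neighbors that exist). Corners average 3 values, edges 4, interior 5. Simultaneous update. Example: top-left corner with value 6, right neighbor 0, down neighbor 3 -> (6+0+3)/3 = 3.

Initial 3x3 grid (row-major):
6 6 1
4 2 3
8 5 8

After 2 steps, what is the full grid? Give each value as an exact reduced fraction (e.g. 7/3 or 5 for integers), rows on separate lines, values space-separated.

Answer: 169/36 197/48 127/36
5 22/5 97/24
197/36 83/16 175/36

Derivation:
After step 1:
  16/3 15/4 10/3
  5 4 7/2
  17/3 23/4 16/3
After step 2:
  169/36 197/48 127/36
  5 22/5 97/24
  197/36 83/16 175/36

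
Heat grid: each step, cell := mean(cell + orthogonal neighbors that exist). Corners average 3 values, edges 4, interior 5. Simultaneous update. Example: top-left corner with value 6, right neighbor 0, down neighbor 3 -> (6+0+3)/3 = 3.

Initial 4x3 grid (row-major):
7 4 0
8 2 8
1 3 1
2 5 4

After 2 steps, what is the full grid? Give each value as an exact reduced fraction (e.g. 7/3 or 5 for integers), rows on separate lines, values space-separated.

After step 1:
  19/3 13/4 4
  9/2 5 11/4
  7/2 12/5 4
  8/3 7/2 10/3
After step 2:
  169/36 223/48 10/3
  29/6 179/50 63/16
  49/15 92/25 749/240
  29/9 119/40 65/18

Answer: 169/36 223/48 10/3
29/6 179/50 63/16
49/15 92/25 749/240
29/9 119/40 65/18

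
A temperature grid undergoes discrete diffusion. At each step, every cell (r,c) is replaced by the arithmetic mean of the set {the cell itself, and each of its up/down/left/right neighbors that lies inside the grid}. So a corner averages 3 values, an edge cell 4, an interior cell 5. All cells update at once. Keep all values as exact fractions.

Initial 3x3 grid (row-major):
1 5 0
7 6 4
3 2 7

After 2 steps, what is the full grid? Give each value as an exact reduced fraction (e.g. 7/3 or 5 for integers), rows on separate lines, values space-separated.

After step 1:
  13/3 3 3
  17/4 24/5 17/4
  4 9/2 13/3
After step 2:
  139/36 227/60 41/12
  1043/240 104/25 983/240
  17/4 529/120 157/36

Answer: 139/36 227/60 41/12
1043/240 104/25 983/240
17/4 529/120 157/36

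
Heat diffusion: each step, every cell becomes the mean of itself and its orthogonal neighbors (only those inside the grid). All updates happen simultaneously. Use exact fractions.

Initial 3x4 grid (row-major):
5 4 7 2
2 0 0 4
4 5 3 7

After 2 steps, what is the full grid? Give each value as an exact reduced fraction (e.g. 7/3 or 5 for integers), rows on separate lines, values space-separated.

Answer: 125/36 787/240 863/240 65/18
737/240 59/20 61/20 301/80
113/36 757/240 853/240 35/9

Derivation:
After step 1:
  11/3 4 13/4 13/3
  11/4 11/5 14/5 13/4
  11/3 3 15/4 14/3
After step 2:
  125/36 787/240 863/240 65/18
  737/240 59/20 61/20 301/80
  113/36 757/240 853/240 35/9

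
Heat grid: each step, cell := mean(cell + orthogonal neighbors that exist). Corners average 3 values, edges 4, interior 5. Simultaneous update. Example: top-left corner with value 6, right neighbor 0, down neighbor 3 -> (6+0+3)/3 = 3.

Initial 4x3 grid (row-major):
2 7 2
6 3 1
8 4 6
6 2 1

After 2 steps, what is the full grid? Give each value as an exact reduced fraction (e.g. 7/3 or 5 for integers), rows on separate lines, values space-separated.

Answer: 53/12 481/120 59/18
399/80 401/100 203/60
1241/240 421/100 17/5
175/36 971/240 37/12

Derivation:
After step 1:
  5 7/2 10/3
  19/4 21/5 3
  6 23/5 3
  16/3 13/4 3
After step 2:
  53/12 481/120 59/18
  399/80 401/100 203/60
  1241/240 421/100 17/5
  175/36 971/240 37/12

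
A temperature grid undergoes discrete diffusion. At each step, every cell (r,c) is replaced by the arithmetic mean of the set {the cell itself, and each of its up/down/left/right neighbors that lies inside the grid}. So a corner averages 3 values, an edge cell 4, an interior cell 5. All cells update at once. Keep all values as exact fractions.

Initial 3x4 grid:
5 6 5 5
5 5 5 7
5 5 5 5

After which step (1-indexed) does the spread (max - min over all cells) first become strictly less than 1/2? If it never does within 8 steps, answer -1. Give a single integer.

Answer: 3

Derivation:
Step 1: max=17/3, min=5, spread=2/3
Step 2: max=667/120, min=5, spread=67/120
Step 3: max=739/135, min=911/180, spread=223/540
  -> spread < 1/2 first at step 3
Step 4: max=350881/64800, min=27553/5400, spread=4049/12960
Step 5: max=20962409/3888000, min=554129/108000, spread=202753/777600
Step 6: max=1251253351/233280000, min=50128999/9720000, spread=385259/1866240
Step 7: max=74822159909/13996800000, min=3018585091/583200000, spread=95044709/559872000
Step 8: max=4475616336031/839808000000, min=20187315341/3888000000, spread=921249779/6718464000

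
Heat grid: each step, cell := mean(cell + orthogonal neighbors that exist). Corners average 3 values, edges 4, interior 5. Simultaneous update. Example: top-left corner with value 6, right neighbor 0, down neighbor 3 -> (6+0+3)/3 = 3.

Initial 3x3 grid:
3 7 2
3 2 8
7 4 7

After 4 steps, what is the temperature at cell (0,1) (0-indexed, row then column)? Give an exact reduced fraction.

Step 1: cell (0,1) = 7/2
Step 2: cell (0,1) = 183/40
Step 3: cell (0,1) = 3487/800
Step 4: cell (0,1) = 219389/48000
Full grid after step 4:
  557431/129600 219389/48000 611831/129600
  1296959/288000 139177/30000 477653/96000
  596381/129600 88349/18000 652381/129600

Answer: 219389/48000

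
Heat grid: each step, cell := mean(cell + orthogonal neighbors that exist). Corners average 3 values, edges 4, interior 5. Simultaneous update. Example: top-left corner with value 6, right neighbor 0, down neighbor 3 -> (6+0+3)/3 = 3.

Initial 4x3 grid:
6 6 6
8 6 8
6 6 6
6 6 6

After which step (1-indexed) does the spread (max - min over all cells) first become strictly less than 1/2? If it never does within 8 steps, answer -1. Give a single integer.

Answer: 3

Derivation:
Step 1: max=34/5, min=6, spread=4/5
Step 2: max=397/60, min=6, spread=37/60
Step 3: max=3517/540, min=221/36, spread=101/270
  -> spread < 1/2 first at step 3
Step 4: max=87551/13500, min=13891/2250, spread=841/2700
Step 5: max=196129/30375, min=504299/81000, spread=11227/48600
Step 6: max=313134341/48600000, min=25289543/4050000, spread=386393/1944000
Step 7: max=2809299481/437400000, min=1523441437/243000000, spread=41940559/273375000
Step 8: max=1122136076621/174960000000, min=91564281083/14580000000, spread=186917629/1399680000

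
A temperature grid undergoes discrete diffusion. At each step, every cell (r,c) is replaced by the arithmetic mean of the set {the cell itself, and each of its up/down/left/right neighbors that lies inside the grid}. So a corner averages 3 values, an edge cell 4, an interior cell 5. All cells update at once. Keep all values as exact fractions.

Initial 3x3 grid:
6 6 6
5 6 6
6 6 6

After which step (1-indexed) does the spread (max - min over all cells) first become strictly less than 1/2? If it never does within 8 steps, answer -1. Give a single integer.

Answer: 1

Derivation:
Step 1: max=6, min=17/3, spread=1/3
  -> spread < 1/2 first at step 1
Step 2: max=6, min=1373/240, spread=67/240
Step 3: max=1193/200, min=12523/2160, spread=1807/10800
Step 4: max=32039/5400, min=5026037/864000, spread=33401/288000
Step 5: max=3196609/540000, min=45426067/7776000, spread=3025513/38880000
Step 6: max=170044051/28800000, min=18197473133/3110400000, spread=53531/995328
Step 7: max=45864883949/7776000000, min=1093711074151/186624000000, spread=450953/11943936
Step 8: max=5497711389481/933120000000, min=65675736439397/11197440000000, spread=3799043/143327232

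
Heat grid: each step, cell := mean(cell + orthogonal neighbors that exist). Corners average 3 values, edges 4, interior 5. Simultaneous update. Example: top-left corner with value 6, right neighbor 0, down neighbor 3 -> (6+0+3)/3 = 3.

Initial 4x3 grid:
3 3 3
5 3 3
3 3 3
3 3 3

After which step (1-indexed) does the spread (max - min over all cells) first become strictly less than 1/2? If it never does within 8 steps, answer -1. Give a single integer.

Step 1: max=11/3, min=3, spread=2/3
Step 2: max=211/60, min=3, spread=31/60
Step 3: max=1831/540, min=3, spread=211/540
  -> spread < 1/2 first at step 3
Step 4: max=178897/54000, min=2747/900, spread=14077/54000
Step 5: max=1598407/486000, min=165683/54000, spread=5363/24300
Step 6: max=47480809/14580000, min=92869/30000, spread=93859/583200
Step 7: max=2834674481/874800000, min=151136467/48600000, spread=4568723/34992000
Step 8: max=169244435629/52488000000, min=4555618889/1458000000, spread=8387449/83980800

Answer: 3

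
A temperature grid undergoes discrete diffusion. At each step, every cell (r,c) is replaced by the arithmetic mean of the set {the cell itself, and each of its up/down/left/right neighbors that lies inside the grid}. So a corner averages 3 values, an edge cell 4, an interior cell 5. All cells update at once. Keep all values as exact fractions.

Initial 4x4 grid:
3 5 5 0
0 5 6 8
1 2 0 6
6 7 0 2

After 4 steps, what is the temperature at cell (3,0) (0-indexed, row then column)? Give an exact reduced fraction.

Step 1: cell (3,0) = 14/3
Step 2: cell (3,0) = 32/9
Step 3: cell (3,0) = 721/216
Step 4: cell (3,0) = 104327/32400
Full grid after step 4:
  54091/16200 39053/10800 220343/54000 137881/32400
  3461/1080 158161/45000 344203/90000 438481/108000
  21707/6750 296117/90000 157303/45000 386861/108000
  104327/32400 351857/108000 349181/108000 53629/16200

Answer: 104327/32400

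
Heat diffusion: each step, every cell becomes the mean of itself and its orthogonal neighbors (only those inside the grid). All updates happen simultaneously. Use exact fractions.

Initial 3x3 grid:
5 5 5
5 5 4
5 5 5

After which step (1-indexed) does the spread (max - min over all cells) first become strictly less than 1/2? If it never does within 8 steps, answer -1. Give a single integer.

Step 1: max=5, min=14/3, spread=1/3
  -> spread < 1/2 first at step 1
Step 2: max=5, min=1133/240, spread=67/240
Step 3: max=993/200, min=10363/2160, spread=1807/10800
Step 4: max=26639/5400, min=4162037/864000, spread=33401/288000
Step 5: max=2656609/540000, min=37650067/7776000, spread=3025513/38880000
Step 6: max=141244051/28800000, min=15087073133/3110400000, spread=53531/995328
Step 7: max=38088883949/7776000000, min=907087074151/186624000000, spread=450953/11943936
Step 8: max=4564591389481/933120000000, min=54478296439397/11197440000000, spread=3799043/143327232

Answer: 1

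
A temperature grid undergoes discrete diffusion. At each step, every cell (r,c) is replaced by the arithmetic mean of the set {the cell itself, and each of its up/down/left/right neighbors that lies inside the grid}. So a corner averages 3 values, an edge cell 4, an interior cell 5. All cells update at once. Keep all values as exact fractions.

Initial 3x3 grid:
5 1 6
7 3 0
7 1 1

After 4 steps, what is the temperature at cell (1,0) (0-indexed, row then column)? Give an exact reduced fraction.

Step 1: cell (1,0) = 11/2
Step 2: cell (1,0) = 517/120
Step 3: cell (1,0) = 30179/7200
Step 4: cell (1,0) = 1641613/432000
Full grid after step 4:
  505903/129600 2880601/864000 378703/129600
  1641613/432000 1195387/360000 127957/48000
  26971/7200 168061/54000 173539/64800

Answer: 1641613/432000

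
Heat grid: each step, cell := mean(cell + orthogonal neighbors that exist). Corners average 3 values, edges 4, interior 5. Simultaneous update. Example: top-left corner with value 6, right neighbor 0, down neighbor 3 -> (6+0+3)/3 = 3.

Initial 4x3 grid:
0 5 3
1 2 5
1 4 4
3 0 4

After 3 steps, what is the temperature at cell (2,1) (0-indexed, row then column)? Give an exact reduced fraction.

Answer: 5031/2000

Derivation:
Step 1: cell (2,1) = 11/5
Step 2: cell (2,1) = 297/100
Step 3: cell (2,1) = 5031/2000
Full grid after step 3:
  1693/720 19541/7200 7469/2160
  4927/2400 8749/3000 23381/7200
  16091/7200 5031/2000 23791/7200
  272/135 12649/4800 3101/1080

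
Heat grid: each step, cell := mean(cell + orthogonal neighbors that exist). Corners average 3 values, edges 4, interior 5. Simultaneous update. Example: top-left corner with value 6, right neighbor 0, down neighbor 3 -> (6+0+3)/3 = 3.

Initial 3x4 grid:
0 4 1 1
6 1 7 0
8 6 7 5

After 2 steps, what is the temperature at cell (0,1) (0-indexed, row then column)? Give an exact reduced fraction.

Answer: 773/240

Derivation:
Step 1: cell (0,1) = 3/2
Step 2: cell (0,1) = 773/240
Full grid after step 2:
  103/36 773/240 517/240 43/18
  371/80 15/4 83/20 667/240
  191/36 1393/240 379/80 9/2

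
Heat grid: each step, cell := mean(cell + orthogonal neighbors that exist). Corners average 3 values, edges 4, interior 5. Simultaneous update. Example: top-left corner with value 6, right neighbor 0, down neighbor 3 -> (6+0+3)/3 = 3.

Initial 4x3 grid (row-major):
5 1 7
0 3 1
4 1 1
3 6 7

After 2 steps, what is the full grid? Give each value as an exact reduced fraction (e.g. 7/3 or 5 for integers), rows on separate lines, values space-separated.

Answer: 3 51/20 10/3
41/20 71/25 97/40
37/12 259/100 79/24
127/36 65/16 137/36

Derivation:
After step 1:
  2 4 3
  3 6/5 3
  2 3 5/2
  13/3 17/4 14/3
After step 2:
  3 51/20 10/3
  41/20 71/25 97/40
  37/12 259/100 79/24
  127/36 65/16 137/36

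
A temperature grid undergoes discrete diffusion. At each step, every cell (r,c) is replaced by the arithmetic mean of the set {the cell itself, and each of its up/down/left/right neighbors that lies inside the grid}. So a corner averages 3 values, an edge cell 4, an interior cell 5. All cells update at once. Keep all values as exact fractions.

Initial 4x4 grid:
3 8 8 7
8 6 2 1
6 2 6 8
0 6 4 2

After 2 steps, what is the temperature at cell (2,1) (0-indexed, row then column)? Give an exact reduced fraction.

Step 1: cell (2,1) = 26/5
Step 2: cell (2,1) = 109/25
Full grid after step 2:
  55/9 721/120 673/120 193/36
  1277/240 27/5 499/100 1121/240
  379/80 109/25 459/100 1069/240
  11/3 167/40 497/120 161/36

Answer: 109/25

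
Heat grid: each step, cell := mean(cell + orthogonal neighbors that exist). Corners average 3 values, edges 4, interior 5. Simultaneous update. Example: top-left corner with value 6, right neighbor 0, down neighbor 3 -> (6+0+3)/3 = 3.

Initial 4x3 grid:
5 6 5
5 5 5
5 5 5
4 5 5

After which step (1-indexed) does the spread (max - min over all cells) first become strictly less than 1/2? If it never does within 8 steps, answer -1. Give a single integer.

Step 1: max=16/3, min=14/3, spread=2/3
Step 2: max=1267/240, min=85/18, spread=401/720
Step 3: max=11237/2160, min=1039/216, spread=847/2160
  -> spread < 1/2 first at step 3
Step 4: max=4466011/864000, min=629219/129600, spread=813653/2592000
Step 5: max=40010501/7776000, min=38016271/7776000, spread=199423/777600
Step 6: max=2390194399/466560000, min=2293278449/466560000, spread=1938319/9331200
Step 7: max=142936290341/27993600000, min=138148900891/27993600000, spread=95747789/559872000
Step 8: max=8551033997119/1679616000000, min=8316028214369/1679616000000, spread=940023131/6718464000

Answer: 3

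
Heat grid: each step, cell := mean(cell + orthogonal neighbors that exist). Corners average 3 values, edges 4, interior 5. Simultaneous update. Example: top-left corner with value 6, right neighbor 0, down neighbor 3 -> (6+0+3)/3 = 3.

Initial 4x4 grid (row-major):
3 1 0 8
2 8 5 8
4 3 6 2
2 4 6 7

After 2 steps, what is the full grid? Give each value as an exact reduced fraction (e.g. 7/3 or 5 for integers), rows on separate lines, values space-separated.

After step 1:
  2 3 7/2 16/3
  17/4 19/5 27/5 23/4
  11/4 5 22/5 23/4
  10/3 15/4 23/4 5
After step 2:
  37/12 123/40 517/120 175/36
  16/5 429/100 457/100 667/120
  23/6 197/50 263/50 209/40
  59/18 107/24 189/40 11/2

Answer: 37/12 123/40 517/120 175/36
16/5 429/100 457/100 667/120
23/6 197/50 263/50 209/40
59/18 107/24 189/40 11/2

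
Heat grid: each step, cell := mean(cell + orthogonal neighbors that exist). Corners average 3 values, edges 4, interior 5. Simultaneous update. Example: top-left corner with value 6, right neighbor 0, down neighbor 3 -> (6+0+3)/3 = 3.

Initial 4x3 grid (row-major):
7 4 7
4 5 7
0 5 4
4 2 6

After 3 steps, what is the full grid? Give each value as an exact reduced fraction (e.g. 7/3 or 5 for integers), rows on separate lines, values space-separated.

After step 1:
  5 23/4 6
  4 5 23/4
  13/4 16/5 11/2
  2 17/4 4
After step 2:
  59/12 87/16 35/6
  69/16 237/50 89/16
  249/80 106/25 369/80
  19/6 269/80 55/12
After step 3:
  44/9 8371/1600 101/18
  10249/2400 9717/2000 12449/2400
  8899/2400 8027/2000 11399/2400
  1157/360 6141/1600 1507/360

Answer: 44/9 8371/1600 101/18
10249/2400 9717/2000 12449/2400
8899/2400 8027/2000 11399/2400
1157/360 6141/1600 1507/360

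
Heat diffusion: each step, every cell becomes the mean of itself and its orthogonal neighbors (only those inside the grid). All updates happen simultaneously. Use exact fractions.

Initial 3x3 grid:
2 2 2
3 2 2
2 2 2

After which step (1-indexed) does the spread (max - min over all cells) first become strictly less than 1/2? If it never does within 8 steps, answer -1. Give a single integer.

Step 1: max=7/3, min=2, spread=1/3
  -> spread < 1/2 first at step 1
Step 2: max=547/240, min=2, spread=67/240
Step 3: max=4757/2160, min=407/200, spread=1807/10800
Step 4: max=1885963/864000, min=11161/5400, spread=33401/288000
Step 5: max=16781933/7776000, min=1123391/540000, spread=3025513/38880000
Step 6: max=6685726867/3110400000, min=60355949/28800000, spread=53531/995328
Step 7: max=399280925849/186624000000, min=16343116051/7776000000, spread=450953/11943936
Step 8: max=23903783560603/11197440000000, min=1967248610519/933120000000, spread=3799043/143327232

Answer: 1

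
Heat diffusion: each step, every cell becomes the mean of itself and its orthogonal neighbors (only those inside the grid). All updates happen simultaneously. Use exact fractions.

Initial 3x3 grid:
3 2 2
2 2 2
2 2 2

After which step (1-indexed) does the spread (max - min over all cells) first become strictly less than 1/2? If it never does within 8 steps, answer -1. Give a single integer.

Answer: 1

Derivation:
Step 1: max=7/3, min=2, spread=1/3
  -> spread < 1/2 first at step 1
Step 2: max=41/18, min=2, spread=5/18
Step 3: max=473/216, min=2, spread=41/216
Step 4: max=28051/12960, min=731/360, spread=347/2592
Step 5: max=1662137/777600, min=7357/3600, spread=2921/31104
Step 6: max=99140539/46656000, min=889483/432000, spread=24611/373248
Step 7: max=5917442033/2799360000, min=20096741/9720000, spread=207329/4478976
Step 8: max=353953152451/167961600000, min=1075601599/518400000, spread=1746635/53747712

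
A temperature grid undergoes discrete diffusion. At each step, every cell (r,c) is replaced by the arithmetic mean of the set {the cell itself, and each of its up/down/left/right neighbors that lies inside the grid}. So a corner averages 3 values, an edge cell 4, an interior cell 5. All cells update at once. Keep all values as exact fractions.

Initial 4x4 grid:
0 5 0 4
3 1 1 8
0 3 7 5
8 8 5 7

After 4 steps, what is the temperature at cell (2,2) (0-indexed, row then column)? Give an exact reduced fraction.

Step 1: cell (2,2) = 21/5
Step 2: cell (2,2) = 249/50
Step 3: cell (2,2) = 1753/375
Step 4: cell (2,2) = 210349/45000
Full grid after step 4:
  75659/32400 141769/54000 57647/18000 79609/21600
  305303/108000 279491/90000 74477/20000 305903/72000
  401959/108000 734549/180000 210349/45000 1082077/216000
  288011/64800 1043363/216000 1139107/216000 22579/4050

Answer: 210349/45000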